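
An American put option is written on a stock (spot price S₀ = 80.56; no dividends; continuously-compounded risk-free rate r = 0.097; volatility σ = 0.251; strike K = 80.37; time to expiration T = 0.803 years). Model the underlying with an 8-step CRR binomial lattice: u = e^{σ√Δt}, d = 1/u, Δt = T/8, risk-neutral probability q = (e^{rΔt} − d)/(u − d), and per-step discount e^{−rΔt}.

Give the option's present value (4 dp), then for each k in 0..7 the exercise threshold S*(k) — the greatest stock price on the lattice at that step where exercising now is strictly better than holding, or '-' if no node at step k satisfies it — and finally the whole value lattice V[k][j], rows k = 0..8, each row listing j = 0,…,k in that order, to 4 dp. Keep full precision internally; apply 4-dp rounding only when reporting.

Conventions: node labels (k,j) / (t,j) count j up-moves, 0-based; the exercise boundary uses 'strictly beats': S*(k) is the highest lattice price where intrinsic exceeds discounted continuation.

price = 4.8315
boundary = - - 68.7144 63.4617 68.7144 63.4617 68.7144 74.4018
tree:
4.8315
7.6379 2.5434
11.6556 4.3750 1.0389
16.9083 7.2874 1.9890 0.2535
21.7594 11.6556 3.7215 0.5584 0.0000
26.2398 16.9083 6.7445 1.2300 0.0000 0.0000
30.3776 21.7594 11.6556 2.7094 0.0000 0.0000 0.0000
34.1991 26.2398 16.9083 5.9682 0.0000 0.0000 0.0000 0.0000
37.7285 30.3776 21.7594 11.6556 0.0000 0.0000 0.0000 0.0000 0.0000

params: Δt=0.10038 u=1.08277 d=0.92356 q=0.54158 e^(-rΔt)=0.99031
t_8 payoffs: 37.7285 30.3776 21.7594 11.6556 0.0000 0.0000 0.0000 0.0000 0.0000
t_7: node(7,0) S=46.1709 payoff=34.1991 vs cont=33.4204 → 34.1991 [stop]  node(7,1) S=54.1302 payoff=26.2398 vs cont=25.4610 → 26.2398 [stop]  node(7,2) S=63.4617 payoff=16.9083 vs cont=16.1296 → 16.9083 [stop]  node(7,3) S=74.4018 payoff=5.9682 vs cont=5.2914 → 5.9682 [stop]  node(7,4) S=87.2279 payoff=0.0000 vs cont=0.0000 → 0.0000 [wait]  node(7,5) S=102.2650 payoff=0.0000 vs cont=0.0000 → 0.0000 [wait]  node(7,6) S=119.8944 payoff=0.0000 vs cont=0.0000 → 0.0000 [wait]  node(7,7) S=140.5629 payoff=0.0000 vs cont=0.0000 → 0.0000 [wait]  ⇒ S*(7)=74.4018
t_6: node(6,0) S=49.9924 payoff=30.3776 vs cont=29.5989 → 30.3776 [stop]  node(6,1) S=58.6106 payoff=21.7594 vs cont=20.9807 → 21.7594 [stop]  node(6,2) S=68.7144 payoff=11.6556 vs cont=10.8769 → 11.6556 [stop]  node(6,3) S=80.5600 payoff=0.0000 vs cont=2.7094 → 2.7094 [wait]  node(6,4) S=94.4477 payoff=0.0000 vs cont=0.0000 → 0.0000 [wait]  node(6,5) S=110.7294 payoff=0.0000 vs cont=0.0000 → 0.0000 [wait]  node(6,6) S=129.8180 payoff=0.0000 vs cont=0.0000 → 0.0000 [wait]  ⇒ S*(6)=68.7144
t_5: node(5,0) S=54.1302 payoff=26.2398 vs cont=25.4610 → 26.2398 [stop]  node(5,1) S=63.4617 payoff=16.9083 vs cont=16.1296 → 16.9083 [stop]  node(5,2) S=74.4018 payoff=5.9682 vs cont=6.7445 → 6.7445 [wait]  node(5,3) S=87.2279 payoff=0.0000 vs cont=1.2300 → 1.2300 [wait]  node(5,4) S=102.2650 payoff=0.0000 vs cont=0.0000 → 0.0000 [wait]  node(5,5) S=119.8944 payoff=0.0000 vs cont=0.0000 → 0.0000 [wait]  ⇒ S*(5)=63.4617
t_4: node(4,0) S=58.6106 payoff=21.7594 vs cont=20.9807 → 21.7594 [stop]  node(4,1) S=68.7144 payoff=11.6556 vs cont=11.2933 → 11.6556 [stop]  node(4,2) S=80.5600 payoff=0.0000 vs cont=3.7215 → 3.7215 [wait]  node(4,3) S=94.4477 payoff=0.0000 vs cont=0.5584 → 0.5584 [wait]  node(4,4) S=110.7294 payoff=0.0000 vs cont=0.0000 → 0.0000 [wait]  ⇒ S*(4)=68.7144
t_3: node(3,0) S=63.4617 payoff=16.9083 vs cont=16.1296 → 16.9083 [stop]  node(3,1) S=74.4018 payoff=5.9682 vs cont=7.2874 → 7.2874 [wait]  node(3,2) S=87.2279 payoff=0.0000 vs cont=1.9890 → 1.9890 [wait]  node(3,3) S=102.2650 payoff=0.0000 vs cont=0.2535 → 0.2535 [wait]  ⇒ S*(3)=63.4617
t_2: node(2,0) S=68.7144 payoff=11.6556 vs cont=11.5844 → 11.6556 [stop]  node(2,1) S=80.5600 payoff=0.0000 vs cont=4.3750 → 4.3750 [wait]  node(2,2) S=94.4477 payoff=0.0000 vs cont=1.0389 → 1.0389 [wait]  ⇒ S*(2)=68.7144
t_1: node(1,0) S=74.4018 payoff=5.9682 vs cont=7.6379 → 7.6379 [wait]  node(1,1) S=87.2279 payoff=0.0000 vs cont=2.5434 → 2.5434 [wait]  ⇒ S*(1)=-
t_0: node(0,0) S=80.5600 payoff=0.0000 vs cont=4.8315 → 4.8315 [wait]  ⇒ S*(0)=-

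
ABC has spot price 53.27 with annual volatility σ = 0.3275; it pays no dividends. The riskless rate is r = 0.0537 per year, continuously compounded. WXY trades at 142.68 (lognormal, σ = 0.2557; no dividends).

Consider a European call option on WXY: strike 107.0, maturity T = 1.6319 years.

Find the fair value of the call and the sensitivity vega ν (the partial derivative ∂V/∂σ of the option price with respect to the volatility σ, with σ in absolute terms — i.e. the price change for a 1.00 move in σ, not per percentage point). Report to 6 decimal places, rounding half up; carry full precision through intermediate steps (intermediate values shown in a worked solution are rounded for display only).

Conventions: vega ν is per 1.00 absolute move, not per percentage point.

σ√T = 0.2557·√1.6319 = 0.326646
d₁ = (ln(S/K) + (r+σ²/2)T) / (σ√T) = (ln(142.68/107.0) + (0.0537+0.2557²/2)·1.6319) / 0.326646 = (0.287776 + 0.140982) / 0.326646 = 1.312605
d₂ = d₁ − σ√T = 1.312605 − 0.326646 = 0.985959
e^{−rT} = 0.916097
N(d₁) = 0.905342,  N(d₂) = 0.837923
Call price V = S·N(d₁) − K·e^{−rT}·N(d₂) = 129.174196 − 82.135246 = 47.038950
φ(d₁) = (1/√(2π))·e^{−d₁²/2} = 0.168570
ν = S·φ(d₁)·√T = 30.724859

price = 47.038950
ν = 30.724859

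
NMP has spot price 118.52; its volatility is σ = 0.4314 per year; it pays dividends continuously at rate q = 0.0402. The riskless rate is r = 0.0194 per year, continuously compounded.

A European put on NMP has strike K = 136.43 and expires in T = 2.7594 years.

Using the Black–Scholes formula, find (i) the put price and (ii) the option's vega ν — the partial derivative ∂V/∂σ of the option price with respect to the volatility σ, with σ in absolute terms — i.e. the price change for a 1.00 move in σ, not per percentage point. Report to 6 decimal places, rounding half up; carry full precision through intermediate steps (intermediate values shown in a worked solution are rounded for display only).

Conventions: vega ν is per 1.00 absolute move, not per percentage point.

σ√T = 0.4314·√2.7594 = 0.716618
d₁ = (ln(S/K) + (r−q+σ²/2)T) / (σ√T) = (ln(118.52/136.43) + (0.0194−0.0402+0.4314²/2)·2.7594) / 0.716618 = (-0.140730 + 0.199375) / 0.716618 = 0.081836
d₂ = d₁ − σ√T = 0.081836 − 0.716618 = -0.634782
e^{−rT} = 0.947875
e^{−qT} = 0.895003
N(−d₁) = 0.467389,  N(−d₂) = 0.737215
Put price V = K·e^{−rT}·N(−d₂) − S·e^{−qT}·N(−d₁) = 95.335583 − 49.578622 = 45.756961
φ(d₁) = (1/√(2π))·e^{−d₁²/2} = 0.397609
ν = S·e^{−qT}·φ(d₁)·√T = 70.061498

price = 45.756961
ν = 70.061498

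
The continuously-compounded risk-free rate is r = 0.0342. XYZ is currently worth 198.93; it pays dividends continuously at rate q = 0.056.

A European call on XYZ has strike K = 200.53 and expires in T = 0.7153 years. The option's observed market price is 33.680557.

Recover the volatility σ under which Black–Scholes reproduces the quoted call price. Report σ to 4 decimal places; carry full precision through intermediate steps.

sigma = 0.5555

At σ = 0.5555 the Black–Scholes value reproduces the quote:
σ√T = 0.5555·√0.7153 = 0.469816
d₁ = (ln(S/K) + (r−q+σ²/2)T) / (σ√T) = (ln(198.93/200.53) + (0.0342−0.056+0.5555²/2)·0.7153) / 0.469816 = (-0.008011 + 0.094770) / 0.469816 = 0.184666
d₂ = d₁ − σ√T = 0.184666 − 0.469816 = -0.285150
e^{−rT} = 0.975834
e^{−qT} = 0.960735
N(d₁) = 0.573255,  N(d₂) = 0.387765
V = S·e^{−qT}·N(d₁) − K·e^{−rT}·N(d₂) = 109.559852 − 75.879295 = 33.680557 (the quoted price), and the Black–Scholes price is strictly increasing in σ, so σ is unique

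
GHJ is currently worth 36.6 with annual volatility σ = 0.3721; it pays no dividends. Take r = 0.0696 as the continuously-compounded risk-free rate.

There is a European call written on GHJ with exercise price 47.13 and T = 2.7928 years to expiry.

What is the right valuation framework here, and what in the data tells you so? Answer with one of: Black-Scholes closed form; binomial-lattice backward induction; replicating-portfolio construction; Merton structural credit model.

framework: Black-Scholes closed form

Key observation: the instrument is a plain European call (strike 47.13) on a lognormal asset; the exact continuous-time formula applies directly.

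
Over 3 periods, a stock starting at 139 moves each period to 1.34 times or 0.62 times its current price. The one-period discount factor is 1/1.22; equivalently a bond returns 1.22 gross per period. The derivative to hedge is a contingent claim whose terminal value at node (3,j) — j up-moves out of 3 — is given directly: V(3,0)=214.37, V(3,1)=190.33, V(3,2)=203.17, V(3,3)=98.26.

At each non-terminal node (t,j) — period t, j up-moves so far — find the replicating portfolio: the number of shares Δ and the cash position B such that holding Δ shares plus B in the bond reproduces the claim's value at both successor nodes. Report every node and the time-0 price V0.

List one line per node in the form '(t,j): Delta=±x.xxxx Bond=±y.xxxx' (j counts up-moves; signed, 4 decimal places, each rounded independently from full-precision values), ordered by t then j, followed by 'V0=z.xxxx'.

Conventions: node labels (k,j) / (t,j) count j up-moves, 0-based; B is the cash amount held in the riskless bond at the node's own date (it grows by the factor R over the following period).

(0,0): Delta=-0.4696 Bond=143.2684
(1,0): Delta=0.0884 Bond=126.6951
(1,1): Delta=-0.5213 Bond=184.4060
(2,0): Delta=-0.6249 Bond=192.6812
(2,1): Delta=0.1544 Bond=146.9454
(2,2): Delta=-0.5838 Bond=240.5813
V0=77.9902

No-arbitrage ⇒ martingale measure with p* = (R−d)/(u−d) = 0.8333.
At maturity the claim pays: V(3,0)=214.3700, V(3,1)=190.3300, V(3,2)=203.1700, V(3,3)=98.2600
(2,0): S=53.4316. Δ = (V_up−V_dn)/(S_up−S_dn) = (190.3300−214.3700)/(71.5983−33.1276) = -0.6249. V = [p*·190.3300 + (1−p*)·214.3700]/1.22 = 159.2923. B = V − Δ·S = 192.6812.
(2,1): S=115.4812. Δ = (V_up−V_dn)/(S_up−S_dn) = (203.1700−190.3300)/(154.7448−71.5983) = 0.1544. V = [p*·203.1700 + (1−p*)·190.3300]/1.22 = 164.7787. B = V − Δ·S = 146.9454.
(2,2): S=249.5884. Δ = (V_up−V_dn)/(S_up−S_dn) = (98.2600−203.1700)/(334.4485−154.7448) = -0.5838. V = [p*·98.2600 + (1−p*)·203.1700]/1.22 = 94.8730. B = V − Δ·S = 240.5813.
(1,0): S=86.1800. Δ = (V_up−V_dn)/(S_up−S_dn) = (164.7787−159.2923)/(115.4812−53.4316) = 0.0884. V = [p*·164.7787 + (1−p*)·159.2923]/1.22 = 134.3150. B = V − Δ·S = 126.6951.
(1,1): S=186.2600. Δ = (V_up−V_dn)/(S_up−S_dn) = (94.8730−164.7787)/(249.5884−115.4812) = -0.5213. V = [p*·94.8730 + (1−p*)·164.7787]/1.22 = 87.3147. B = V − Δ·S = 184.4060.
(0,0): S=139.0000. Δ = (V_up−V_dn)/(S_up−S_dn) = (87.3147−134.3150)/(186.2600−86.1800) = -0.4696. V = [p*·87.3147 + (1−p*)·134.3150]/1.22 = 77.9902. B = V − Δ·S = 143.2684.
Check: Δ(0,0)·S0 + B(0,0) = 77.9902 = V0.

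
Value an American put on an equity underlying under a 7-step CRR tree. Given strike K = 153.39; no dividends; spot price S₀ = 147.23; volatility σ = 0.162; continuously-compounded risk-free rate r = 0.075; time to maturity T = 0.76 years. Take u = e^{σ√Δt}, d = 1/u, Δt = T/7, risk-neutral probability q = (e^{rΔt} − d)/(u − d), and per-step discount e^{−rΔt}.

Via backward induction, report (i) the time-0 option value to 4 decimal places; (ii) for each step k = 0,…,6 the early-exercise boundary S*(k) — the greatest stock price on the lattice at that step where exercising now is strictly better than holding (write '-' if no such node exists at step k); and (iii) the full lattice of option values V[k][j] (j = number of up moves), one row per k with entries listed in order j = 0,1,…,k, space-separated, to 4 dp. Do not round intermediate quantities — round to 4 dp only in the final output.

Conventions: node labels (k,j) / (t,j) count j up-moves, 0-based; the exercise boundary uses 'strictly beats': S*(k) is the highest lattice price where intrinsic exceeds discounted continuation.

price = 8.5707
boundary = - 139.5770 132.3219 139.5770 132.3219 139.5770 147.2300
tree:
8.5707
13.8130 4.6295
21.0681 8.1546 1.9629
27.9462 13.8130 3.8847 0.5010
34.4667 21.0681 7.4754 1.1563 0.0000
40.6483 27.9462 13.8130 2.6688 0.0000 0.0000
46.5086 34.4667 21.0681 6.1600 0.0000 0.0000 0.0000
52.0642 40.6483 27.9462 13.8130 0.0000 0.0000 0.0000 0.0000

Δt=0.10857, u=1.05483, d=0.94802, q=0.56321, disc=e^(-rΔt)=0.99189
k=7 terminal: V=max(K-S,0) → 52.0642 40.6483 27.9462 13.8130 0.0000 0.0000 0.0000 0.0000
k=6: j=0 S=106.8814 intr=46.5086 cont=45.2646 V=46.5086[EX]; j=1 S=118.9233 intr=34.4667 cont=33.2227 V=34.4667[EX]; j=2 S=132.3219 intr=21.0681 cont=19.8242 V=21.0681[EX]; j=3 S=147.2300 intr=6.1600 cont=5.9845 V=6.1600[EX]; j=4 S=163.8178 intr=0.0000 cont=0.0000 V=0.0000[hold]; j=5 S=182.2744 intr=0.0000 cont=0.0000 V=0.0000[hold]; j=6 S=202.8104 intr=0.0000 cont=0.0000 V=0.0000[hold]  S*(6)=147.2300
k=5: j=0 S=112.7417 intr=40.6483 cont=39.4043 V=40.6483[EX]; j=1 S=125.4438 intr=27.9462 cont=26.7022 V=27.9462[EX]; j=2 S=139.5770 intr=13.8130 cont=12.5690 V=13.8130[EX]; j=3 S=155.3026 intr=0.0000 cont=2.6688 V=2.6688[hold]; j=4 S=172.7998 intr=0.0000 cont=0.0000 V=0.0000[hold]; j=5 S=192.2684 intr=0.0000 cont=0.0000 V=0.0000[hold]  S*(5)=139.5770
k=4: j=0 S=118.9233 intr=34.4667 cont=33.2227 V=34.4667[EX]; j=1 S=132.3219 intr=21.0681 cont=19.8242 V=21.0681[EX]; j=2 S=147.2300 intr=6.1600 cont=7.4754 V=7.4754[hold]; j=3 S=163.8178 intr=0.0000 cont=1.1563 V=1.1563[hold]; j=4 S=182.2744 intr=0.0000 cont=0.0000 V=0.0000[hold]  S*(4)=132.3219
k=3: j=0 S=125.4438 intr=27.9462 cont=26.7022 V=27.9462[EX]; j=1 S=139.5770 intr=13.8130 cont=13.3038 V=13.8130[EX]; j=2 S=155.3026 intr=0.0000 cont=3.8847 V=3.8847[hold]; j=3 S=172.7998 intr=0.0000 cont=0.5010 V=0.5010[hold]  S*(3)=139.5770
k=2: j=0 S=132.3219 intr=21.0681 cont=19.8242 V=21.0681[EX]; j=1 S=147.2300 intr=6.1600 cont=8.1546 V=8.1546[hold]; j=2 S=163.8178 intr=0.0000 cont=1.9629 V=1.9629[hold]  S*(2)=132.3219
k=1: j=0 S=139.5770 intr=13.8130 cont=13.6833 V=13.8130[EX]; j=1 S=155.3026 intr=0.0000 cont=4.6295 V=4.6295[hold]  S*(1)=139.5770
k=0: j=0 S=147.2300 intr=6.1600 cont=8.5707 V=8.5707[hold]  S*(0)=-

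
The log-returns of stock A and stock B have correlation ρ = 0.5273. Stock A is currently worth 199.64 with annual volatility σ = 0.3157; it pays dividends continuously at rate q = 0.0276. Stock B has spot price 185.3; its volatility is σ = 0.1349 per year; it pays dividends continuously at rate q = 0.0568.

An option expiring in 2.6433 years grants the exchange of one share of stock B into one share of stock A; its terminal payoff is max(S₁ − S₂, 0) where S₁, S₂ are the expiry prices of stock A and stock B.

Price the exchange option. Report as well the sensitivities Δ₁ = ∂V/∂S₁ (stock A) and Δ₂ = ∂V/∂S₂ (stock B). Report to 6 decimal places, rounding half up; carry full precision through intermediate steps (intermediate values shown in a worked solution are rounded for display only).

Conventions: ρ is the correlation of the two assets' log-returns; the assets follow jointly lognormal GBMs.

exchange price = 44.786949
Δ1 = 0.663755
Δ2 = -0.473422

σ_eff = √(σ₁² + σ₂² − 2ρσ₁σ₂) = √(0.3157² + 0.1349² − 2·0.5273·0.3157·0.1349) = 0.270095
d₁ = (ln(S₁/S₂) + (q₂ − q₁ + σ_eff²/2)T) / (σ_eff√T) = (ln(199.64/185.3) + (0.0568 − 0.0276 + 0.036476)·2.6433) / 0.439127 = 0.565076
d₂ = d₁ − σ_eff√T = 0.565076 − 0.439127 = 0.125950
N(d₁) = 0.713989,  N(d₂) = 0.550114
V = S₁·e^{−q₁T}·N(d₁) − S₂·e^{−q₂T}·N(d₂) = 132.511982 − 87.725033 = 44.786949
Key observation: the rate r is irrelevant here: denominating values in stock B turns the exchange into a ratio option on S₁/S₂, and discounting at r drops out.
Δ₁ = e^{−q₁T}·N(d₁) = 0.663755;  Δ₂ = −e^{−q₂T}·N(d₂) = -0.473422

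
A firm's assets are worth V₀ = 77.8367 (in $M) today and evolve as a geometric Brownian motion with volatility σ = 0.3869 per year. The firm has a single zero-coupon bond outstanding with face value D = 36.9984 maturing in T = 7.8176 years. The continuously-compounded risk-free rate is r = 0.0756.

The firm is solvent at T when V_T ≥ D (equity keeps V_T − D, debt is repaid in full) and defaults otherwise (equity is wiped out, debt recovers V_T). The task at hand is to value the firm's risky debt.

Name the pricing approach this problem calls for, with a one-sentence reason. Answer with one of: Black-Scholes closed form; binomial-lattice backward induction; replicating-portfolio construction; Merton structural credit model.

framework: Merton structural credit model

Key observation: with the firm-asset dynamics (V₀ = 77.8367) and a single zero-coupon liability of face 36.9984 given, debt value, spread, and default probability all derive from the option view of the balance sheet.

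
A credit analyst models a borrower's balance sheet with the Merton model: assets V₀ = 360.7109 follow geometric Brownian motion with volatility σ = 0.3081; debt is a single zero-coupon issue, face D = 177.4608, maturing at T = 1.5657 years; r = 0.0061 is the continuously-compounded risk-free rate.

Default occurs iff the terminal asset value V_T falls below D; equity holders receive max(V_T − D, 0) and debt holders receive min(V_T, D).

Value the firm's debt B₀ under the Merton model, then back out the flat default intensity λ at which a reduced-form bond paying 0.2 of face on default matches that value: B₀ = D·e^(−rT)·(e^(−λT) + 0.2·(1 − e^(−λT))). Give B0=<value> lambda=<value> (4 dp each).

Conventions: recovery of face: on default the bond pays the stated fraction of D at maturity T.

With assets at 360.7109 and a single debt payment of 177.4608 at 1.5657 years:
d₁ = [ln(V₀/D) + (r + σ²/2)T] / (σ√T)
   = [ln(360.7109/177.4608) + (0.0061 + 0.5·0.3081²)·1.5657] / (0.3081·√1.5657)
   = [0.709327 + 0.083863] / 0.385519 = 2.057460
d₂ = d₁ − σ√T = 2.057460 − 0.385519 = 1.671941
N(d₁) = 0.980179,  N(d₂) = 0.952732,  e^(−rT) = 0.990495
E₀ = V₀·N(d₁) − D·e^(−rT)·N(d₂)
   = 360.7109·0.980179 − 177.4608·0.990495·0.952732 = 186.095752
B₀ = V₀ − E₀ = 360.7109 − 186.095752 = 174.615148
e^(−λT) = (B₀·e^(rT)/D − 0.2)/(1 − 0.2) = (174.6151·1.009597/177.4608 − 0.2)/0.8 = 0.99175873
λ = −ln(0.99175873)/1.5657 = 0.005285

B0=174.6151 lambda=0.0053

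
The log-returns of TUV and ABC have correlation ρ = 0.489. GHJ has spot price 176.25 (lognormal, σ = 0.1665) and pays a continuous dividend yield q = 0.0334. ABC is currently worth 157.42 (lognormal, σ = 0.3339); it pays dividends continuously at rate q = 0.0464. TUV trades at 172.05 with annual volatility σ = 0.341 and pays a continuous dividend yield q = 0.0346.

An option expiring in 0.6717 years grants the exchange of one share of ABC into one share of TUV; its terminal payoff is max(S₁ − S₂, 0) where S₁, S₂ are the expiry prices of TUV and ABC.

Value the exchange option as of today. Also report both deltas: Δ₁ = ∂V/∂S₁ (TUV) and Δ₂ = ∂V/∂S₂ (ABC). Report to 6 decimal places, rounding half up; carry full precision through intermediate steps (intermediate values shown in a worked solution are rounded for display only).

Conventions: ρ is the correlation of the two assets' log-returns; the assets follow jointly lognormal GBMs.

exchange price = 26.633322
Δ1 = 0.670731
Δ2 = -0.563880

σ_eff = √(σ₁² + σ₂² − 2ρσ₁σ₂) = √(0.341² + 0.3339² − 2·0.489·0.341·0.3339) = 0.341197
d₁ = (ln(S₁/S₂) + (q₂ − q₁ + σ_eff²/2)T) / (σ_eff√T) = (ln(172.05/157.42) + (0.0464 − 0.0346 + 0.058208)·0.6717) / 0.279636 = 0.485960
d₂ = d₁ − σ_eff√T = 0.485960 − 0.279636 = 0.206325
N(d₁) = 0.686502,  N(d₂) = 0.581731
V = S₁·e^{−q₁T}·N(d₁) − S₂·e^{−q₂T}·N(d₂) = 115.399348 − 88.766026 = 26.633322
Key observation: no risk-free rate is needed — with the second asset as numeraire the exchange option is a call on the ratio S₁/S₂, and r cancels out of the value.
Δ₁ = e^{−q₁T}·N(d₁) = 0.670731;  Δ₂ = −e^{−q₂T}·N(d₂) = -0.563880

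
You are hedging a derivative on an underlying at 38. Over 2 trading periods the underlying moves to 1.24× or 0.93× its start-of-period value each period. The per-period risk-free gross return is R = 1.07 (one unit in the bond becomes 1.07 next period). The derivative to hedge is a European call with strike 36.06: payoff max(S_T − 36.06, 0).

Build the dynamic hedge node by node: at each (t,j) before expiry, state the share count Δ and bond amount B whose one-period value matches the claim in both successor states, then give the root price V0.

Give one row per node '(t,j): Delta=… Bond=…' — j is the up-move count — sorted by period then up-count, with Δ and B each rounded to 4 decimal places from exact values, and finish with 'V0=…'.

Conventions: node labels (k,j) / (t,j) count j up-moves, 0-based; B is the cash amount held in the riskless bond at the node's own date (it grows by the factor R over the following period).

Arbitrage-free pricing uses the up-move probability p* = (R−d)/(u−d) = 0.4516, discounting each step at R = 1.07.
Terminal payoffs: V(2,0)=0.0000, V(2,1)=7.7616, V(2,2)=22.3688
  t=1,j=0: stock 35.3400 → up 43.8216 (V=7.7616), down 32.8662 (V=0.0000). Price 3.2759; hedge Δ=0.7085, bond B=-21.7615.
  t=1,j=1: stock 47.1200 → up 58.4288 (V=22.3688), down 43.8216 (V=7.7616). Price 13.4191; hedge Δ=1.0000, bond B=-33.7009.
  t=0,j=0: stock 38.0000 → up 47.1200 (V=13.4191), down 35.3400 (V=3.2759). Price 7.3427; hedge Δ=0.8610, bond B=-25.3771.
Check: Δ(0,0)·S0 + B(0,0) = 7.3427 = V0.

(0,0): Delta=0.8610 Bond=-25.3771
(1,0): Delta=0.7085 Bond=-21.7615
(1,1): Delta=1.0000 Bond=-33.7009
V0=7.3427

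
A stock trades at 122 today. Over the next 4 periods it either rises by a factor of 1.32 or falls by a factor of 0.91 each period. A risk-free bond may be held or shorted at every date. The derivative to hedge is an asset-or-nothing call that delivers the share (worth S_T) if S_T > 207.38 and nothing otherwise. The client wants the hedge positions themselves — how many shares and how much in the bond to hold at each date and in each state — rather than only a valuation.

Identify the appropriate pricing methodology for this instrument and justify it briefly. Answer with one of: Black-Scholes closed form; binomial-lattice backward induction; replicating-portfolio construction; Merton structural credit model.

Key observation: what is demanded is not a single number but the (Δ, B) position at each node of the 1.32/0.91 tree starting at 122; constructing those positions is the replicating-portfolio method.

framework: replicating-portfolio construction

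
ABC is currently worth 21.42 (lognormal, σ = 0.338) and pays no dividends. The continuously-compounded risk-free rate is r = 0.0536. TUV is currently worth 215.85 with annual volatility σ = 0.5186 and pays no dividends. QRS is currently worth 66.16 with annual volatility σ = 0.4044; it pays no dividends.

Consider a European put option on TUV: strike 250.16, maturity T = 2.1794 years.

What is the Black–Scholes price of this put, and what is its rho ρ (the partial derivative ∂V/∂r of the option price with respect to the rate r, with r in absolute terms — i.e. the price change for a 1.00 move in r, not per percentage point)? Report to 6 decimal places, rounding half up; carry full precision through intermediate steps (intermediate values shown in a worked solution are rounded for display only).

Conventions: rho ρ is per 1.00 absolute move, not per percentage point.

σ√T = 0.5186·√2.1794 = 0.765598
d₁ = (ln(S/K) + (r+σ²/2)T) / (σ√T) = (ln(215.85/250.16) + (0.0536+0.5186²/2)·2.1794) / 0.765598 = (-0.147517 + 0.409886) / 0.765598 = 0.342698
d₂ = d₁ − σ√T = 0.342698 − 0.765598 = -0.422900
e^{−rT} = 0.889749
N(−d₁) = 0.365913,  N(−d₂) = 0.663816
Put price V = K·e^{−rT}·N(−d₂) − S·N(−d₁) = 147.751890 − 78.982260 = 68.769630
ρ = −K·T·e^{−rT}·N(−d₂) = -322.010468

price = 68.769630
ρ = -322.010468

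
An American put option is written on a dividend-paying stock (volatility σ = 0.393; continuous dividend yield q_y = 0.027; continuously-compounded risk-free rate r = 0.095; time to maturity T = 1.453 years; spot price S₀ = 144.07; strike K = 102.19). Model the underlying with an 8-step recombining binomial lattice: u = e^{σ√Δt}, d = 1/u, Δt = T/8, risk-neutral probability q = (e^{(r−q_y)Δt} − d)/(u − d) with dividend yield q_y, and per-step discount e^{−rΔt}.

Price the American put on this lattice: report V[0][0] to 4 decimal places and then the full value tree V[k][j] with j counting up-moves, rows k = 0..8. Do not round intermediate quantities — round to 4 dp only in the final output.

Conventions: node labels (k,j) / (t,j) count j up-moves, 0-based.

price = 4.8913
tree:
4.8913
7.9388 1.9560
12.5674 3.4987 0.4519
19.2874 6.1575 0.9107 0.0000
28.4642 10.6089 1.8354 0.0000 0.0000
39.8336 17.7520 3.6988 0.0000 0.0000 0.0000
49.4497 28.4642 7.4540 0.0000 0.0000 0.0000 0.0000
57.5829 39.8336 15.0218 0.0000 0.0000 0.0000 0.0000 0.0000
64.4619 49.4497 28.4642 0.0000 0.0000 0.0000 0.0000 0.0000 0.0000

Δt=0.18163  u=1.18233  d=0.84579  q=0.49515  discount=0.98289
step 8 (expiry): payoffs max(K−S,0) = 64.4619 49.4497 28.4642 0.0000 0.0000 0.0000 0.0000 0.0000 0.0000
k=7: (k=7,j=0): S=44.6071, K−S=57.5829, hold=56.0530 ⇒ V=57.5829 exercise | (k=7,j=1): S=62.3564, K−S=39.8336, hold=38.3906 ⇒ V=39.8336 exercise | (k=7,j=2): S=87.1682, K−S=15.0218, hold=14.1243 ⇒ V=15.0218 exercise | (k=7,j=3): S=121.8527, K−S=0.0000, hold=0.0000 ⇒ V=0.0000 continue | (k=7,j=4): S=170.3382, K−S=0.0000, hold=0.0000 ⇒ V=0.0000 continue | (k=7,j=5): S=238.1164, K−S=0.0000, hold=0.0000 ⇒ V=0.0000 continue | (k=7,j=6): S=332.8636, K−S=0.0000, hold=0.0000 ⇒ V=0.0000 continue | (k=7,j=7): S=465.3111, K−S=0.0000, hold=0.0000 ⇒ V=0.0000 continue
k=6: (k=6,j=0): S=52.7403, K−S=49.4497, hold=47.9596 ⇒ V=49.4497 exercise | (k=6,j=1): S=73.7258, K−S=28.4642, hold=27.0768 ⇒ V=28.4642 exercise | (k=6,j=2): S=103.0615, K−S=0.0000, hold=7.4540 ⇒ V=7.4540 continue | (k=6,j=3): S=144.0700, K−S=0.0000, hold=0.0000 ⇒ V=0.0000 continue | (k=6,j=4): S=201.3959, K−S=0.0000, hold=0.0000 ⇒ V=0.0000 continue | (k=6,j=5): S=281.5320, K−S=0.0000, hold=0.0000 ⇒ V=0.0000 continue | (k=6,j=6): S=393.5545, K−S=0.0000, hold=0.0000 ⇒ V=0.0000 continue
k=5: (k=5,j=0): S=62.3564, K−S=39.8336, hold=38.3906 ⇒ V=39.8336 exercise | (k=5,j=1): S=87.1682, K−S=15.0218, hold=17.7520 ⇒ V=17.7520 continue | (k=5,j=2): S=121.8527, K−S=0.0000, hold=3.6988 ⇒ V=3.6988 continue | (k=5,j=3): S=170.3382, K−S=0.0000, hold=0.0000 ⇒ V=0.0000 continue | (k=5,j=4): S=238.1164, K−S=0.0000, hold=0.0000 ⇒ V=0.0000 continue | (k=5,j=5): S=332.8636, K−S=0.0000, hold=0.0000 ⇒ V=0.0000 continue
k=4: (k=4,j=0): S=73.7258, K−S=28.4642, hold=28.4055 ⇒ V=28.4642 exercise | (k=4,j=1): S=103.0615, K−S=0.0000, hold=10.6089 ⇒ V=10.6089 continue | (k=4,j=2): S=144.0700, K−S=0.0000, hold=1.8354 ⇒ V=1.8354 continue | (k=4,j=3): S=201.3959, K−S=0.0000, hold=0.0000 ⇒ V=0.0000 continue | (k=4,j=4): S=281.5320, K−S=0.0000, hold=0.0000 ⇒ V=0.0000 continue
k=3: (k=3,j=0): S=87.1682, K−S=15.0218, hold=19.2874 ⇒ V=19.2874 continue | (k=3,j=1): S=121.8527, K−S=0.0000, hold=6.1575 ⇒ V=6.1575 continue | (k=3,j=2): S=170.3382, K−S=0.0000, hold=0.9107 ⇒ V=0.9107 continue | (k=3,j=3): S=238.1164, K−S=0.0000, hold=0.0000 ⇒ V=0.0000 continue
k=2: (k=2,j=0): S=103.0615, K−S=0.0000, hold=12.5674 ⇒ V=12.5674 continue | (k=2,j=1): S=144.0700, K−S=0.0000, hold=3.4987 ⇒ V=3.4987 continue | (k=2,j=2): S=201.3959, K−S=0.0000, hold=0.4519 ⇒ V=0.4519 continue
k=1: (k=1,j=0): S=121.8527, K−S=0.0000, hold=7.9388 ⇒ V=7.9388 continue | (k=1,j=1): S=170.3382, K−S=0.0000, hold=1.9560 ⇒ V=1.9560 continue
k=0: (k=0,j=0): S=144.0700, K−S=0.0000, hold=4.8913 ⇒ V=4.8913 continue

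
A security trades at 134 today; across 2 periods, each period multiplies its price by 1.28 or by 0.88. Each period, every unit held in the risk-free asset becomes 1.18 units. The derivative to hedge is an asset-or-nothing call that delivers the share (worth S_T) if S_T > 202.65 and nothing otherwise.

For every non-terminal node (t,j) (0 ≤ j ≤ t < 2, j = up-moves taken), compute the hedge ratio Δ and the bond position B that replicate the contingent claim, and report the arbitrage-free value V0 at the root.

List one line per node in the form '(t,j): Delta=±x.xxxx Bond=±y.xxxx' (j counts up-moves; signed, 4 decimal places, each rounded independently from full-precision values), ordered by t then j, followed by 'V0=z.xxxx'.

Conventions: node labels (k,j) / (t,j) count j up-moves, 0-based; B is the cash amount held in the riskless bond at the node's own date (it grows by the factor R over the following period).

Arbitrage-free pricing uses the up-move probability p* = (R−d)/(u−d) = 0.7500, discounting each step at R = 1.18.
Terminal payoffs: V(2,0)=0.0000, V(2,1)=0.0000, V(2,2)=219.5456
Node (1,0) S=117.9200: V=(p*·0.0000+(1−p*)·0.0000)/1.18=0.0000; Δ=(0.0000−0.0000)/(150.9376−103.7696)=0.0000; B=V−Δ·S=0.0000
Node (1,1) S=171.5200: V=(p*·219.5456+(1−p*)·0.0000)/1.18=139.5417; Δ=(219.5456−0.0000)/(219.5456−150.9376)=3.2000; B=V−Δ·S=-409.3223
Node (0,0) S=134.0000: V=(p*·139.5417+(1−p*)·0.0000)/1.18=88.6918; Δ=(139.5417−0.0000)/(171.5200−117.9200)=2.6034; B=V−Δ·S=-260.1625
Verification: the root portfolio costs Δ(0,0)·S0 + B(0,0) = 88.6918, matching V0.

(0,0): Delta=2.6034 Bond=-260.1625
(1,0): Delta=0.0000 Bond=0.0000
(1,1): Delta=3.2000 Bond=-409.3223
V0=88.6918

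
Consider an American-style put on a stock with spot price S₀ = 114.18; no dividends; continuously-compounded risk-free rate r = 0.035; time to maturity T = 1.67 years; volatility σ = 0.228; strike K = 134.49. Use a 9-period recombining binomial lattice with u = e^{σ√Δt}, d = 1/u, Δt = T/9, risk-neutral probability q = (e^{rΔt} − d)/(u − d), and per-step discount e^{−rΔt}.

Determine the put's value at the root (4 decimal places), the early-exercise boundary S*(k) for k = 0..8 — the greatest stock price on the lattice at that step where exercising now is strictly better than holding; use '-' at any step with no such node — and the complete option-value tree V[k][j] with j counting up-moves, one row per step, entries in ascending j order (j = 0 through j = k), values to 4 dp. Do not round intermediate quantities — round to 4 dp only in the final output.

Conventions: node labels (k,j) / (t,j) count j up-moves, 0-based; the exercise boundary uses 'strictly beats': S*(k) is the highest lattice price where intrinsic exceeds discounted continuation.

Δt=0.18556  u=1.10320  d=0.90646  q=0.50858  discount=0.99353
step 9 (expiry): payoffs max(K−S,0) = 87.3155 77.0764 64.6150 49.4489 30.9909 8.5268 0.0000 0.0000 0.0000 0.0000
step 8: (k=8,j=0): S=52.0428, K−S=82.4472, hold=81.5766 ⇒ V=82.4472 exercise | (k=8,j=1): S=63.3386, K−S=71.1514, hold=70.2808 ⇒ V=71.1514 exercise | (k=8,j=2): S=77.0860, K−S=57.4040, hold=56.5334 ⇒ V=57.4040 exercise | (k=8,j=3): S=93.8173, K−S=40.6727, hold=39.8021 ⇒ V=40.6727 exercise | (k=8,j=4): S=114.1800, K−S=20.3100, hold=19.4394 ⇒ V=20.3100 exercise | (k=8,j=5): S=138.9624, K−S=0.0000, hold=4.1631 ⇒ V=4.1631 continue | (k=8,j=6): S=169.1238, K−S=0.0000, hold=0.0000 ⇒ V=0.0000 continue | (k=8,j=7): S=205.8315, K−S=0.0000, hold=0.0000 ⇒ V=0.0000 continue | (k=8,j=8): S=250.5066, K−S=0.0000, hold=0.0000 ⇒ V=0.0000 continue  boundary S*=114.1800
step 7: (k=7,j=0): S=57.4136, K−S=77.0764, hold=76.2058 ⇒ V=77.0764 exercise | (k=7,j=1): S=69.8750, K−S=64.6150, hold=63.7444 ⇒ V=64.6150 exercise | (k=7,j=2): S=85.0411, K−S=49.4489, hold=48.5782 ⇒ V=49.4489 exercise | (k=7,j=3): S=103.4991, K−S=30.9909, hold=30.1203 ⇒ V=30.9909 exercise | (k=7,j=4): S=125.9632, K−S=8.5268, hold=12.0196 ⇒ V=12.0196 continue | (k=7,j=5): S=153.3031, K−S=0.0000, hold=2.0326 ⇒ V=2.0326 continue | (k=7,j=6): S=186.5771, K−S=0.0000, hold=0.0000 ⇒ V=0.0000 continue | (k=7,j=7): S=227.0730, K−S=0.0000, hold=0.0000 ⇒ V=0.0000 continue  boundary S*=103.4991
step 6: (k=6,j=0): S=63.3386, K−S=71.1514, hold=70.2808 ⇒ V=71.1514 exercise | (k=6,j=1): S=77.0860, K−S=57.4040, hold=56.5334 ⇒ V=57.4040 exercise | (k=6,j=2): S=93.8173, K−S=40.6727, hold=39.8021 ⇒ V=40.6727 exercise | (k=6,j=3): S=114.1800, K−S=20.3100, hold=21.2043 ⇒ V=21.2043 continue | (k=6,j=4): S=138.9624, K−S=0.0000, hold=6.8954 ⇒ V=6.8954 continue | (k=6,j=5): S=169.1238, K−S=0.0000, hold=0.9924 ⇒ V=0.9924 continue | (k=6,j=6): S=205.8315, K−S=0.0000, hold=0.0000 ⇒ V=0.0000 continue  boundary S*=93.8173
step 5: (k=5,j=0): S=69.8750, K−S=64.6150, hold=63.7444 ⇒ V=64.6150 exercise | (k=5,j=1): S=85.0411, K−S=49.4489, hold=48.5782 ⇒ V=49.4489 exercise | (k=5,j=2): S=103.4991, K−S=30.9909, hold=30.5722 ⇒ V=30.9909 exercise | (k=5,j=3): S=125.9632, K−S=8.5268, hold=13.8369 ⇒ V=13.8369 continue | (k=5,j=4): S=153.3031, K−S=0.0000, hold=3.8680 ⇒ V=3.8680 continue | (k=5,j=5): S=186.5771, K−S=0.0000, hold=0.4845 ⇒ V=0.4845 continue  boundary S*=103.4991
step 4: (k=4,j=0): S=77.0860, K−S=57.4040, hold=56.5334 ⇒ V=57.4040 exercise | (k=4,j=1): S=93.8173, K−S=40.6727, hold=39.8021 ⇒ V=40.6727 exercise | (k=4,j=2): S=114.1800, K−S=20.3100, hold=22.1225 ⇒ V=22.1225 continue | (k=4,j=3): S=138.9624, K−S=0.0000, hold=8.7101 ⇒ V=8.7101 continue | (k=4,j=4): S=169.1238, K−S=0.0000, hold=2.1333 ⇒ V=2.1333 continue  boundary S*=93.8173
step 3: (k=3,j=0): S=85.0411, K−S=49.4489, hold=48.5782 ⇒ V=49.4489 exercise | (k=3,j=1): S=103.4991, K−S=30.9909, hold=31.0362 ⇒ V=31.0362 continue | (k=3,j=2): S=125.9632, K−S=8.5268, hold=15.2022 ⇒ V=15.2022 continue | (k=3,j=3): S=153.3031, K−S=0.0000, hold=5.3306 ⇒ V=5.3306 continue  boundary S*=85.0411
step 2: (k=2,j=0): S=93.8173, K−S=40.6727, hold=39.8250 ⇒ V=40.6727 exercise | (k=2,j=1): S=114.1800, K−S=20.3100, hold=22.8345 ⇒ V=22.8345 continue | (k=2,j=2): S=138.9624, K−S=0.0000, hold=10.1157 ⇒ V=10.1157 continue  boundary S*=93.8173
step 1: (k=1,j=0): S=103.4991, K−S=30.9909, hold=31.3959 ⇒ V=31.3959 continue | (k=1,j=1): S=125.9632, K−S=8.5268, hold=16.2600 ⇒ V=16.2600 continue  boundary S*=-
step 0: (k=0,j=0): S=114.1800, K−S=20.3100, hold=23.5446 ⇒ V=23.5446 continue  boundary S*=-

price = 23.5446
boundary = - - 93.8173 85.0411 93.8173 103.4991 93.8173 103.4991 114.1800
tree:
23.5446
31.3959 16.2600
40.6727 22.8345 10.1157
49.4489 31.0362 15.2022 5.3306
57.4040 40.6727 22.1225 8.7101 2.1333
64.6150 49.4489 30.9909 13.8369 3.8680 0.4845
71.1514 57.4040 40.6727 21.2043 6.8954 0.9924 0.0000
77.0764 64.6150 49.4489 30.9909 12.0196 2.0326 0.0000 0.0000
82.4472 71.1514 57.4040 40.6727 20.3100 4.1631 0.0000 0.0000 0.0000
87.3155 77.0764 64.6150 49.4489 30.9909 8.5268 0.0000 0.0000 0.0000 0.0000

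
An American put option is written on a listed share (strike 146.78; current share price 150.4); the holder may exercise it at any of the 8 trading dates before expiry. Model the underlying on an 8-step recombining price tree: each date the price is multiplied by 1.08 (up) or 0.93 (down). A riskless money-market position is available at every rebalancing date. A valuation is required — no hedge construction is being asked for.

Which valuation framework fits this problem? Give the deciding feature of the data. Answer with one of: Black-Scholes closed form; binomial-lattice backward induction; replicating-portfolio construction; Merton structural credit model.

framework: binomial-lattice backward induction

Key observation: an American put (K = 146.78, S₀ = 150.4) on a 8-date tree has no closed form — the optimal stopping decision is embedded and must be resolved recursively from expiry.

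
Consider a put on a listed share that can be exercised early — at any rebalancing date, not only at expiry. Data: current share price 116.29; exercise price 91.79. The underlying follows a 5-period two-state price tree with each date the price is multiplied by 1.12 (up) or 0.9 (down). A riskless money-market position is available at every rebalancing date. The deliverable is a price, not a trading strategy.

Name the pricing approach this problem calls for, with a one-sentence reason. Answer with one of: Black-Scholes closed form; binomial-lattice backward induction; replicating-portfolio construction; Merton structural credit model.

framework: binomial-lattice backward induction

Key observation: early exercise of the strike-91.79 put must be checked at each of the 5 dates (spot 116.29), which forces a node-by-node comparison of intrinsic and continuation value backward from expiry.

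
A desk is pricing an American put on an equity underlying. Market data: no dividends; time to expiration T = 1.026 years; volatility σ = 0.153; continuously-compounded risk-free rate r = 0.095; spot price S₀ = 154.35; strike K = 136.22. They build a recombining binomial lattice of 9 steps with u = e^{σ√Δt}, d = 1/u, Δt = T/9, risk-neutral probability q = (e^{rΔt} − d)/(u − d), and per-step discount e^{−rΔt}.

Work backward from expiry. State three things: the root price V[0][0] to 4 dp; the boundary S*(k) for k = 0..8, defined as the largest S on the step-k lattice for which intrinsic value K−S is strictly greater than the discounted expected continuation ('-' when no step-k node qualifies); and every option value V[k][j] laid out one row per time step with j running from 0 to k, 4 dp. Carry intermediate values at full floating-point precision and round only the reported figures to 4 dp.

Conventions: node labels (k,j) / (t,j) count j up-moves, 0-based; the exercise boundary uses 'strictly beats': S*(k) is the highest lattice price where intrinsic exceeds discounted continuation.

Δt=0.11400, u=1.05302, d=0.94965, q=0.59243, disc=e^(-rΔt)=0.98923
k=9 terminal: V=max(K-S,0) → 39.2604 28.7070 17.0049 4.0292 0.0000 0.0000 0.0000 0.0000 0.0000 0.0000
k=8: j=0 S=102.1000 intr=34.1200 cont=32.6527 V=34.1200[EX]; j=1 S=113.2129 intr=23.0071 cont=21.5398 V=23.0071[EX]; j=2 S=125.5354 intr=10.6846 cont=9.2173 V=10.6846[EX]; j=3 S=139.1991 intr=0.0000 cont=1.6245 V=1.6245[hold]; j=4 S=154.3500 intr=0.0000 cont=0.0000 V=0.0000[hold]; j=5 S=171.1500 intr=0.0000 cont=0.0000 V=0.0000[hold]; j=6 S=189.7785 intr=0.0000 cont=0.0000 V=0.0000[hold]; j=7 S=210.4347 intr=0.0000 cont=0.0000 V=0.0000[hold]; j=8 S=233.3391 intr=0.0000 cont=0.0000 V=0.0000[hold]  S*(8)=125.5354
k=7: j=0 S=107.5130 intr=28.7070 cont=27.2397 V=28.7070[EX]; j=1 S=119.2151 intr=17.0049 cont=15.5376 V=17.0049[EX]; j=2 S=132.1908 intr=4.0292 cont=5.2598 V=5.2598[hold]; j=3 S=146.5789 intr=0.0000 cont=0.6549 V=0.6549[hold]; j=4 S=162.5331 intr=0.0000 cont=0.0000 V=0.0000[hold]; j=5 S=180.2237 intr=0.0000 cont=0.0000 V=0.0000[hold]; j=6 S=199.8399 intr=0.0000 cont=0.0000 V=0.0000[hold]; j=7 S=221.5911 intr=0.0000 cont=0.0000 V=0.0000[hold]  S*(7)=119.2151
k=6: j=0 S=113.2129 intr=23.0071 cont=21.5398 V=23.0071[EX]; j=1 S=125.5354 intr=10.6846 cont=9.9385 V=10.6846[EX]; j=2 S=139.1991 intr=0.0000 cont=2.5045 V=2.5045[hold]; j=3 S=154.3500 intr=0.0000 cont=0.2641 V=0.2641[hold]; j=4 S=171.1500 intr=0.0000 cont=0.0000 V=0.0000[hold]; j=5 S=189.7785 intr=0.0000 cont=0.0000 V=0.0000[hold]; j=6 S=210.4347 intr=0.0000 cont=0.0000 V=0.0000[hold]  S*(6)=125.5354
k=5: j=0 S=119.2151 intr=17.0049 cont=15.5376 V=17.0049[EX]; j=1 S=132.1908 intr=4.0292 cont=5.7755 V=5.7755[hold]; j=2 S=146.5789 intr=0.0000 cont=1.1645 V=1.1645[hold]; j=3 S=162.5331 intr=0.0000 cont=0.1065 V=0.1065[hold]; j=4 S=180.2237 intr=0.0000 cont=0.0000 V=0.0000[hold]; j=5 S=199.8399 intr=0.0000 cont=0.0000 V=0.0000[hold]  S*(5)=119.2151
k=4: j=0 S=125.5354 intr=10.6846 cont=10.2408 V=10.6846[EX]; j=1 S=139.1991 intr=0.0000 cont=3.0110 V=3.0110[hold]; j=2 S=154.3500 intr=0.0000 cont=0.5319 V=0.5319[hold]; j=3 S=171.1500 intr=0.0000 cont=0.0429 V=0.0429[hold]; j=4 S=189.7785 intr=0.0000 cont=0.0000 V=0.0000[hold]  S*(4)=125.5354
k=3: j=0 S=132.1908 intr=4.0292 cont=6.0724 V=6.0724[hold]; j=1 S=146.5789 intr=0.0000 cont=1.5257 V=1.5257[hold]; j=2 S=162.5331 intr=0.0000 cont=0.2396 V=0.2396[hold]; j=3 S=180.2237 intr=0.0000 cont=0.0173 V=0.0173[hold]  S*(3)=-
k=2: j=0 S=139.1991 intr=0.0000 cont=3.3424 V=3.3424[hold]; j=1 S=154.3500 intr=0.0000 cont=0.7555 V=0.7555[hold]; j=2 S=171.1500 intr=0.0000 cont=0.1067 V=0.1067[hold]  S*(2)=-
k=1: j=0 S=146.5789 intr=0.0000 cont=1.7903 V=1.7903[hold]; j=1 S=162.5331 intr=0.0000 cont=0.3672 V=0.3672[hold]  S*(1)=-
k=0: j=0 S=154.3500 intr=0.0000 cont=0.9370 V=0.9370[hold]  S*(0)=-

price = 0.9370
boundary = - - - - 125.5354 119.2151 125.5354 119.2151 125.5354
tree:
0.9370
1.7903 0.3672
3.3424 0.7555 0.1067
6.0724 1.5257 0.2396 0.0173
10.6846 3.0110 0.5319 0.0429 0.0000
17.0049 5.7755 1.1645 0.1065 0.0000 0.0000
23.0071 10.6846 2.5045 0.2641 0.0000 0.0000 0.0000
28.7070 17.0049 5.2598 0.6549 0.0000 0.0000 0.0000 0.0000
34.1200 23.0071 10.6846 1.6245 0.0000 0.0000 0.0000 0.0000 0.0000
39.2604 28.7070 17.0049 4.0292 0.0000 0.0000 0.0000 0.0000 0.0000 0.0000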